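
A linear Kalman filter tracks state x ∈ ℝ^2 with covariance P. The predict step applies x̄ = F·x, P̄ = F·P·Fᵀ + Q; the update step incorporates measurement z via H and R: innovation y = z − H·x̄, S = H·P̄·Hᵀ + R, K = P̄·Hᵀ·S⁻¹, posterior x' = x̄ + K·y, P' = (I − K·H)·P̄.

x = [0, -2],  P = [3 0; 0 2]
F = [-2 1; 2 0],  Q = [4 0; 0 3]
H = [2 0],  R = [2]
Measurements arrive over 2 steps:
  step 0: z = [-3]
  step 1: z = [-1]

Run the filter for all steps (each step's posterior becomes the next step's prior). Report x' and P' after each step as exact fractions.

step 0: x̄ = F·x = [-2, 0]
step 0: P̄ = F·P·Fᵀ + Q = [18 -12; -12 15]
step 0: y = z − H·x̄ = [1]
step 0: S = H·P̄·Hᵀ + R = [74]
step 0: K = P̄·Hᵀ·S⁻¹ = [18/37; -12/37]
step 0: x' = x̄ + K·y = [-56/37, -12/37]
step 0: P' = (I − K·H)·P̄ = [18/37 -12/37; -12/37 267/37]
step 1: x̄ = F·x = [100/37, -112/37]
step 1: P̄ = F·P·Fᵀ + Q = [535/37 -96/37; -96/37 183/37]
step 1: y = z − H·x̄ = [-237/37]
step 1: S = H·P̄·Hᵀ + R = [2214/37]
step 1: K = P̄·Hᵀ·S⁻¹ = [535/1107; -32/369]
step 1: x' = x̄ + K·y = [-145/369, -304/123]
step 1: P' = (I − K·H)·P̄ = [535/1107 -32/369; -32/369 553/123]

step 0: x' = [-56/37, -12/37], P' = [18/37 -12/37; -12/37 267/37]
step 1: x' = [-145/369, -304/123], P' = [535/1107 -32/369; -32/369 553/123]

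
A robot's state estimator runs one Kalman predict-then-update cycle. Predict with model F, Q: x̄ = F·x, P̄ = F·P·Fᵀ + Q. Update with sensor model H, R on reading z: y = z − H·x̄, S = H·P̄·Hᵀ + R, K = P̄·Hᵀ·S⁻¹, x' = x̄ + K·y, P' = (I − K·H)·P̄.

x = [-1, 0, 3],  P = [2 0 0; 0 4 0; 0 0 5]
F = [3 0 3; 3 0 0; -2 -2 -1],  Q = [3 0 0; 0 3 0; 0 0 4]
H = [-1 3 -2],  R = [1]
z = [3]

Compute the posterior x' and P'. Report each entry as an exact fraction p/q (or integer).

x̄ = F·x = [6, -3, -1]
P̄ = F·P·Fᵀ + Q = [66 18 -27; 18 21 -12; -27 -12 33]
y = z − H·x̄ = [16]
S = H·P̄·Hᵀ + R = [316]
K = P̄·Hᵀ·S⁻¹ = [21/158; 69/316; -75/316]
x' = x̄ + K·y = [642/79, 39/79, -379/79]
P' = (I − K·H)·P̄ = [4773/79 1395/158 -2691/158; 1395/158 1875/316 1383/316; -2691/158 1383/316 4803/316]

x' = [642/79, 39/79, -379/79]
P' = [4773/79 1395/158 -2691/158; 1395/158 1875/316 1383/316; -2691/158 1383/316 4803/316]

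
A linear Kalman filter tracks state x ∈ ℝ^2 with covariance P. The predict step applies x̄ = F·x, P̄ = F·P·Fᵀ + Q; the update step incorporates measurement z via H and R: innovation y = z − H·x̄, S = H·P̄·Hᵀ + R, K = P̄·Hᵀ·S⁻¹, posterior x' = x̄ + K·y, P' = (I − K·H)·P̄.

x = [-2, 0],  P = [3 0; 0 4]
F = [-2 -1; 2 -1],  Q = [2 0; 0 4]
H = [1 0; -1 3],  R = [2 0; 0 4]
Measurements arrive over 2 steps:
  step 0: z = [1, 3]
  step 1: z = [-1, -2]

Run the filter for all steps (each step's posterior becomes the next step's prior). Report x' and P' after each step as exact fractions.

step 0: x' = [785/809, 986/809], P' = [1368/809 428/809; 428/809 484/809]
step 1: x' = [-43572/37631, -188888/188155], P' = [53308/37631 14536/37631; 14536/37631 97616/188155]

step 0: x̄ = F·x = [4, -4]
step 0: P̄ = F·P·Fᵀ + Q = [18 -8; -8 20]
step 0: y = z − H·x̄ = [-3, 19]
step 0: S = H·P̄·Hᵀ + R = [20 -42; -42 250]
step 0: K = P̄·Hᵀ·S⁻¹ = [684/809 -21/809; 214/809 256/809]
step 0: x' = x̄ + K·y = [785/809, 986/809]
step 0: P' = (I − K·H)·P̄ = [1368/809 428/809; 428/809 484/809]
step 1: x̄ = F·x = [-2556/809, 584/809]
step 1: P̄ = F·P·Fᵀ + Q = [9286/809 -4988/809; -4988/809 7480/809]
step 1: y = z − H·x̄ = [1747/809, -5926/809]
step 1: S = H·P̄·Hᵀ + R = [10904/809 -24250/809; -24250/809 109770/809]
step 1: K = P̄·Hᵀ·S⁻¹ = [26654/37631 -2425/37631; 7268/37631 55042/188155]
step 1: x' = x̄ + K·y = [-43572/37631, -188888/188155]
step 1: P' = (I − K·H)·P̄ = [53308/37631 14536/37631; 14536/37631 97616/188155]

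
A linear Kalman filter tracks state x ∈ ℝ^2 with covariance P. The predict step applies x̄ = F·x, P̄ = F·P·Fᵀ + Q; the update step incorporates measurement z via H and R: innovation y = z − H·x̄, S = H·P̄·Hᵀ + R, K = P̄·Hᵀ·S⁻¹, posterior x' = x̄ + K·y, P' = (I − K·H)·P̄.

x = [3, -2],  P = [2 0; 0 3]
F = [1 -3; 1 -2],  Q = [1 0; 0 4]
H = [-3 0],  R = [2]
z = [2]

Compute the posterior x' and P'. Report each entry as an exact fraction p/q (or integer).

x' = [-81/136, 41/68]
P' = [15/68 5/34; 5/34 81/17]

x̄ = F·x = [9, 7]
P̄ = F·P·Fᵀ + Q = [30 20; 20 18]
y = z − H·x̄ = [29]
S = H·P̄·Hᵀ + R = [272]
K = P̄·Hᵀ·S⁻¹ = [-45/136; -15/68]
x' = x̄ + K·y = [-81/136, 41/68]
P' = (I − K·H)·P̄ = [15/68 5/34; 5/34 81/17]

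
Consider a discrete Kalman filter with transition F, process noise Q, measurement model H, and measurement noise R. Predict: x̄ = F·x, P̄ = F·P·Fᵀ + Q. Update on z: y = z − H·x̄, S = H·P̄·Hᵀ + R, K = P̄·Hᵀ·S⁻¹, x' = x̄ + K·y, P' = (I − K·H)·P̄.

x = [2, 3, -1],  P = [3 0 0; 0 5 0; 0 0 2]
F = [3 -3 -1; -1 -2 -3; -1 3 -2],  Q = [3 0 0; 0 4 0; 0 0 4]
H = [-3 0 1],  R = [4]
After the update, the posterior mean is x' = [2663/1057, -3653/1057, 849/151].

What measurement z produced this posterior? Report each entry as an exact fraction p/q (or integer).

z = [-2]

x̄ = F·x = [-2, -5, 9]
P̄ = F·P·Fᵀ + Q = [77 27 -50; 27 45 -15; -50 -15 60]
S = H·P̄·Hᵀ + R = [1057]
K = P̄·Hᵀ·S⁻¹ = [-281/1057; -96/1057; 30/151]
x' − x̄ = [4777/1057, 1632/1057, -510/151] = K·y
y = (KᵀK)⁻¹·Kᵀ·(x' − x̄) = [-17]
z = y + H·x̄ = [-17] + [15] = [-2]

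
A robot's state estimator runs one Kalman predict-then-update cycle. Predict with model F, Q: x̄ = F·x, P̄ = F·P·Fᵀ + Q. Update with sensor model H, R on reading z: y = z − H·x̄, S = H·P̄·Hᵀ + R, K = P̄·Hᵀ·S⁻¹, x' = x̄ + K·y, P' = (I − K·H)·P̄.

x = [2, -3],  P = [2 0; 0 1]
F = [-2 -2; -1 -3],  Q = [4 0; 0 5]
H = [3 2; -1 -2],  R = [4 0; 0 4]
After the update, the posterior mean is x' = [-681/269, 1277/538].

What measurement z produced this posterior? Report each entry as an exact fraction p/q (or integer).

x̄ = F·x = [2, 7]
P̄ = F·P·Fᵀ + Q = [16 10; 10 16]
S = H·P̄·Hᵀ + R = [332 -192; -192 124]
K = P̄·Hᵀ·S⁻¹ = [95/269 69/269; -47/538 -255/538]
x' − x̄ = [-1219/269, -2489/538] = K·y
y = (KᵀK)⁻¹·Kᵀ·(x' − x̄) = [-23, 14]
z = y + H·x̄ = [-23, 14] + [20, -16] = [-3, -2]

z = [-3, -2]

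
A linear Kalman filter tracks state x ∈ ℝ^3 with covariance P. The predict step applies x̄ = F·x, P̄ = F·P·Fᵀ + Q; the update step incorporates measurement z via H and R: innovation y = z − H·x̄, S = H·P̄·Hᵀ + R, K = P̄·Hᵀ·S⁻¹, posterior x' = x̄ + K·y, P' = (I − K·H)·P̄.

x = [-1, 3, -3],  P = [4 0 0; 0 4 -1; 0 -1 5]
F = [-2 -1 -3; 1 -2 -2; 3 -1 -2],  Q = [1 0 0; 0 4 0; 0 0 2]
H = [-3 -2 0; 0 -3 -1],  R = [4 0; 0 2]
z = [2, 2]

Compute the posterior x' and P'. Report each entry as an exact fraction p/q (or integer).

x̄ = F·x = [8, -1, 0]
P̄ = F·P·Fᵀ + Q = [60 22 5; 22 36 34; 5 34 58]
y = z − H·x̄ = [24, -1]
S = H·P̄·Hᵀ + R = [952 497; 497 588]
K = P̄·Hᵀ·S⁻¹ = [-13775/44681 6248/44681; -1510/44681 -9514/44681; 4388/44681 -15867/44681]
x' = x̄ + K·y = [20600/44681, -10201/6383, 121179/44681]
P' = (I − K·H)·P̄ = [38868/44681 -30752/44681 79760/44681; -30752/44681 49148/44681 -128416/44681; 79760/44681 -128416/44681 416982/44681]

x' = [20600/44681, -10201/6383, 121179/44681]
P' = [38868/44681 -30752/44681 79760/44681; -30752/44681 49148/44681 -128416/44681; 79760/44681 -128416/44681 416982/44681]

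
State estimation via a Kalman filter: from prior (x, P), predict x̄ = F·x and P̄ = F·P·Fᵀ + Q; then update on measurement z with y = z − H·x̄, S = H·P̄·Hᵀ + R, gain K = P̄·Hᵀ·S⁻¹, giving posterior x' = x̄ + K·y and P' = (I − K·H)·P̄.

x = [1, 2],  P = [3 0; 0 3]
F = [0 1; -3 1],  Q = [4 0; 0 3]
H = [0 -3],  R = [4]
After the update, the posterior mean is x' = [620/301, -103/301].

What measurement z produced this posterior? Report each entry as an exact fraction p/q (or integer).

x̄ = F·x = [2, -1]
P̄ = F·P·Fᵀ + Q = [7 3; 3 33]
S = H·P̄·Hᵀ + R = [301]
K = P̄·Hᵀ·S⁻¹ = [-9/301; -99/301]
x' − x̄ = [18/301, 198/301] = K·y
y = (KᵀK)⁻¹·Kᵀ·(x' − x̄) = [-2]
z = y + H·x̄ = [-2] + [3] = [1]

z = [1]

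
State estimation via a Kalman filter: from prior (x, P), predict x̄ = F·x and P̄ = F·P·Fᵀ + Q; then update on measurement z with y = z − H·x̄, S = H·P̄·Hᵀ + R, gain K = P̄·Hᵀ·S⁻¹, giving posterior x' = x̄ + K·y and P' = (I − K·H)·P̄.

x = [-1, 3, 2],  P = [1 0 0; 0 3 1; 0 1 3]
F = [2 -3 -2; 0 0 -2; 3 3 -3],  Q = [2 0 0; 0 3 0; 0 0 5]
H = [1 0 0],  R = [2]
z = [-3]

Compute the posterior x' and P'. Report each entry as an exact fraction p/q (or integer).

x' = [-201/59, -20/59, 0]
P' = [114/59 36/59 0; 36/59 561/59 12; 0 12 50]

x̄ = F·x = [-15, -4, 0]
P̄ = F·P·Fᵀ + Q = [57 18 0; 18 15 12; 0 12 50]
y = z − H·x̄ = [12]
S = H·P̄·Hᵀ + R = [59]
K = P̄·Hᵀ·S⁻¹ = [57/59; 18/59; 0]
x' = x̄ + K·y = [-201/59, -20/59, 0]
P' = (I − K·H)·P̄ = [114/59 36/59 0; 36/59 561/59 12; 0 12 50]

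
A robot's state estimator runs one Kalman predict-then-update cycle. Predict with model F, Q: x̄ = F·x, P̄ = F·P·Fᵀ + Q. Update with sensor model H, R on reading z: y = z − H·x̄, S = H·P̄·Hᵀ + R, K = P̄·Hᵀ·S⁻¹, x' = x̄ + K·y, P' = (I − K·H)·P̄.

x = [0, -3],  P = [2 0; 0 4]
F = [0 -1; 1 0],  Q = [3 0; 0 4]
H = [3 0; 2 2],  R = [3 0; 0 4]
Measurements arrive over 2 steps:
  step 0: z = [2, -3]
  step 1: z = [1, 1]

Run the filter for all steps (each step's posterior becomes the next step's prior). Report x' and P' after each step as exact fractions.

step 0: x̄ = F·x = [3, 0]
step 0: P̄ = F·P·Fᵀ + Q = [7 0; 0 6]
step 0: y = z − H·x̄ = [-7, -9]
step 0: S = H·P̄·Hᵀ + R = [66 42; 42 56]
step 0: K = P̄·Hᵀ·S⁻¹ = [7/23 1/46; -6/23 66/161]
step 0: x' = x̄ + K·y = [31/46, -300/161]
step 0: P' = (I − K·H)·P̄ = [7/23 -6/23; -6/23 174/161]
step 1: x̄ = F·x = [300/161, 31/46]
step 1: P̄ = F·P·Fᵀ + Q = [657/161 6/23; 6/23 99/23]
step 1: y = z − H·x̄ = [-739/161, -656/161]
step 1: S = H·P̄·Hᵀ + R = [6396/161 4194/161; 4194/161 6380/161]
step 1: K = P̄·Hᵀ·S⁻¹ = [3474/12017 699/24034; -2775/12017 4593/12017]
step 1: x' = x̄ + K·y = [5022/12017, 4243/24034]
step 1: P' = (I − K·H)·P̄ = [3474/12017 -2775/12017; -2775/12017 11961/12017]

step 0: x' = [31/46, -300/161], P' = [7/23 -6/23; -6/23 174/161]
step 1: x' = [5022/12017, 4243/24034], P' = [3474/12017 -2775/12017; -2775/12017 11961/12017]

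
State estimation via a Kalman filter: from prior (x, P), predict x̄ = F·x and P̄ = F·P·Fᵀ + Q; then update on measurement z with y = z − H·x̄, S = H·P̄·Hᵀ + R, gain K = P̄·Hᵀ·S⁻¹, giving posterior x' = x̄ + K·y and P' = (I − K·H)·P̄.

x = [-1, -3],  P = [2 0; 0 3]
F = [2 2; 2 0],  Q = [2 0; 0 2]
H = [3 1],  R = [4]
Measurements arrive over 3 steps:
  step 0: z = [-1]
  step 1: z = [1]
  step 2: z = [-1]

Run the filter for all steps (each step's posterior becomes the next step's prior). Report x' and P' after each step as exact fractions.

step 0: x̄ = F·x = [-8, -2]
step 0: P̄ = F·P·Fᵀ + Q = [22 8; 8 10]
step 0: y = z − H·x̄ = [25]
step 0: S = H·P̄·Hᵀ + R = [260]
step 0: K = P̄·Hᵀ·S⁻¹ = [37/130; 17/130]
step 0: x' = x̄ + K·y = [-23/26, 33/26]
step 0: P' = (I − K·H)·P̄ = [61/65 -109/65; -109/65 361/65]
step 1: x̄ = F·x = [10/13, -23/13]
step 1: P̄ = F·P·Fᵀ + Q = [946/65 -192/65; -192/65 374/65]
step 1: y = z − H·x̄ = [6/13]
step 1: S = H·P̄·Hᵀ + R = [7996/65]
step 1: K = P̄·Hᵀ·S⁻¹ = [1323/3998; -101/3998]
step 1: x' = x̄ + K·y = [1843/1999, -3560/1999]
step 1: P' = (I − K·H)·P̄ = [2165/1999 -3849/1999; -3849/1999 11345/1999]
step 2: x̄ = F·x = [-3434/1999, 3686/1999]
step 2: P̄ = F·P·Fᵀ + Q = [27246/1999 -6736/1999; -6736/1999 12658/1999]
step 2: y = z − H·x̄ = [4617/1999]
step 2: S = H·P̄·Hᵀ + R = [225452/1999]
step 2: K = P̄·Hᵀ·S⁻¹ = [37501/112726; -3775/112726]
step 2: x' = x̄ + K·y = [-107033/112726, 199139/112726]
step 2: P' = (I − K·H)·P̄ = [64703/56363 -119107/56363; -119107/56363 349771/56363]

step 0: x' = [-23/26, 33/26], P' = [61/65 -109/65; -109/65 361/65]
step 1: x' = [1843/1999, -3560/1999], P' = [2165/1999 -3849/1999; -3849/1999 11345/1999]
step 2: x' = [-107033/112726, 199139/112726], P' = [64703/56363 -119107/56363; -119107/56363 349771/56363]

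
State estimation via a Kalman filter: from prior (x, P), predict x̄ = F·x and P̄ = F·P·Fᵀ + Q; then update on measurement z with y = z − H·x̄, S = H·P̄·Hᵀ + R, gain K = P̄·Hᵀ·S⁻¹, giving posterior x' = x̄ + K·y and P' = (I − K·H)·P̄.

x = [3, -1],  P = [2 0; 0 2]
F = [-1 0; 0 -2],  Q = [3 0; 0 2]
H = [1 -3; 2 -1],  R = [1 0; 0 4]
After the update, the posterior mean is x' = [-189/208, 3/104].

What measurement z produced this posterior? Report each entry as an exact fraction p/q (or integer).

z = [-1, -1]

x̄ = F·x = [-3, 2]
P̄ = F·P·Fᵀ + Q = [5 0; 0 10]
S = H·P̄·Hᵀ + R = [96 40; 40 34]
K = P̄·Hᵀ·S⁻¹ = [-115/832 95/208; -155/416 15/104]
x' − x̄ = [435/208, -205/104] = K·y
y = (KᵀK)⁻¹·Kᵀ·(x' − x̄) = [8, 7]
z = y + H·x̄ = [8, 7] + [-9, -8] = [-1, -1]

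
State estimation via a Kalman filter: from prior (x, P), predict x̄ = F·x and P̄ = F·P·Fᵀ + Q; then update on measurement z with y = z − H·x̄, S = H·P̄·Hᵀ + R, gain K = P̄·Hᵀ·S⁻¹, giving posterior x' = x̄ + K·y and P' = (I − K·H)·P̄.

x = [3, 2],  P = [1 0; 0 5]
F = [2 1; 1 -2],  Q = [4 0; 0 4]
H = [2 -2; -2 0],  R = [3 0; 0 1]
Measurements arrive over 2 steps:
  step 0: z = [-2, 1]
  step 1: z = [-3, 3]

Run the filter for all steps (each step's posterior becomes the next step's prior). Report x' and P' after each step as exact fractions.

step 0: x̄ = F·x = [8, -1]
step 0: P̄ = F·P·Fᵀ + Q = [13 -8; -8 25]
step 0: y = z − H·x̄ = [-20, 17]
step 0: S = H·P̄·Hᵀ + R = [219 -84; -84 53]
step 0: K = P̄·Hᵀ·S⁻¹ = [14/1517 -722/1517; -718/1517 -680/1517]
step 0: x' = x̄ + K·y = [-418/1517, 1283/1517]
step 0: P' = (I − K·H)·P̄ = [361/1517 340/1517; 340/1517 1417/1517]
step 1: x̄ = F·x = [447/1517, -2984/1517]
step 1: P̄ = F·P·Fᵀ + Q = [10289/1517 -3132/1517; -3132/1517 10737/1517]
step 1: y = z − H·x̄ = [-11413/1517, 5445/1517]
step 1: S = H·P̄·Hᵀ + R = [113711/1517 -53684/1517; -53684/1517 42673/1517]
step 1: K = P̄·Hᵀ·S⁻¹ = [26842/1298891 -592590/1298891; -558594/1298891 -512064/1298891]
step 1: x' = x̄ + K·y = [-1946207/1298891, -190406/1298891]
step 1: P' = (I − K·H)·P̄ = [296295/1298891 256032/1298891; 256032/1298891 1093923/1298891]

step 0: x' = [-418/1517, 1283/1517], P' = [361/1517 340/1517; 340/1517 1417/1517]
step 1: x' = [-1946207/1298891, -190406/1298891], P' = [296295/1298891 256032/1298891; 256032/1298891 1093923/1298891]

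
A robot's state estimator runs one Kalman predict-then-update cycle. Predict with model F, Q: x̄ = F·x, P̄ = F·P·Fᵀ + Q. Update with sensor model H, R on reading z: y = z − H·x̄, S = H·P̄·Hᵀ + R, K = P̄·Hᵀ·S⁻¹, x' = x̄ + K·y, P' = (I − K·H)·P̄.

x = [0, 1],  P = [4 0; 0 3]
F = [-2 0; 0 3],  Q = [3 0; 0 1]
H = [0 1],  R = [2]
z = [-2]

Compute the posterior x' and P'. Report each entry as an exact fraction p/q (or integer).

x' = [0, -5/3]
P' = [19 0; 0 28/15]

x̄ = F·x = [0, 3]
P̄ = F·P·Fᵀ + Q = [19 0; 0 28]
y = z − H·x̄ = [-5]
S = H·P̄·Hᵀ + R = [30]
K = P̄·Hᵀ·S⁻¹ = [0; 14/15]
x' = x̄ + K·y = [0, -5/3]
P' = (I − K·H)·P̄ = [19 0; 0 28/15]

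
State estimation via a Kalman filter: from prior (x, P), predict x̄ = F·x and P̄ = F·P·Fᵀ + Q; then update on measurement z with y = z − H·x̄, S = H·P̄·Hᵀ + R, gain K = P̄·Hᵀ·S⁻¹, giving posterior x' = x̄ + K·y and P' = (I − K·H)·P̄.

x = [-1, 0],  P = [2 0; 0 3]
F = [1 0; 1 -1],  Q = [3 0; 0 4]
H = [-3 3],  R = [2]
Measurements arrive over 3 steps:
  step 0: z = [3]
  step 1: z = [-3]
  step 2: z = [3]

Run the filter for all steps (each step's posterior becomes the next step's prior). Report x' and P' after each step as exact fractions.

step 0: x' = [-119/92, -29/92], P' = [379/92 373/92; 373/92 387/92]
step 1: x' = [-4558/9463, -13779/9463], P' = [26168/9463 24870/9463; 24870/9463 25634/9463]
step 2: x' = [-188774/845801, 665659/845801], P' = [2178556/845801 2072038/845801; 2072038/845801 2149270/845801]

step 0: x̄ = F·x = [-1, -1]
step 0: P̄ = F·P·Fᵀ + Q = [5 2; 2 9]
step 0: y = z − H·x̄ = [3]
step 0: S = H·P̄·Hᵀ + R = [92]
step 0: K = P̄·Hᵀ·S⁻¹ = [-9/92; 21/92]
step 0: x' = x̄ + K·y = [-119/92, -29/92]
step 0: P' = (I − K·H)·P̄ = [379/92 373/92; 373/92 387/92]
step 1: x̄ = F·x = [-119/92, -45/46]
step 1: P̄ = F·P·Fᵀ + Q = [655/92 3/46; 3/46 97/23]
step 1: y = z − H·x̄ = [-363/92]
step 1: S = H·P̄·Hᵀ + R = [9463/92]
step 1: K = P̄·Hᵀ·S⁻¹ = [-1947/9463; 1146/9463]
step 1: x' = x̄ + K·y = [-4558/9463, -13779/9463]
step 1: P' = (I − K·H)·P̄ = [26168/9463 24870/9463; 24870/9463 25634/9463]
step 2: x̄ = F·x = [-4558/9463, 9221/9463]
step 2: P̄ = F·P·Fᵀ + Q = [54557/9463 1298/9463; 1298/9463 39914/9463]
step 2: y = z − H·x̄ = [-12948/9463]
step 2: S = H·P̄·Hᵀ + R = [845801/9463]
step 2: K = P̄·Hᵀ·S⁻¹ = [-159777/845801; 115848/845801]
step 2: x' = x̄ + K·y = [-188774/845801, 665659/845801]
step 2: P' = (I − K·H)·P̄ = [2178556/845801 2072038/845801; 2072038/845801 2149270/845801]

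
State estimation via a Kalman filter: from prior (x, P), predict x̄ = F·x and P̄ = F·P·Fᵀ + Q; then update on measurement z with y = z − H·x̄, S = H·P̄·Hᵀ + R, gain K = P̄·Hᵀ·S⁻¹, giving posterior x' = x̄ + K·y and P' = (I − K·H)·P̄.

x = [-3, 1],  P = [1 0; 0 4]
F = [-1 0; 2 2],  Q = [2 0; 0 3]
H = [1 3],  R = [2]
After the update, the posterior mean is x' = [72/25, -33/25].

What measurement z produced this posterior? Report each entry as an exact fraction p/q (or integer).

x̄ = F·x = [3, -4]
P̄ = F·P·Fᵀ + Q = [3 -2; -2 23]
S = H·P̄·Hᵀ + R = [200]
K = P̄·Hᵀ·S⁻¹ = [-3/200; 67/200]
x' − x̄ = [-3/25, 67/25] = K·y
y = (KᵀK)⁻¹·Kᵀ·(x' − x̄) = [8]
z = y + H·x̄ = [8] + [-9] = [-1]

z = [-1]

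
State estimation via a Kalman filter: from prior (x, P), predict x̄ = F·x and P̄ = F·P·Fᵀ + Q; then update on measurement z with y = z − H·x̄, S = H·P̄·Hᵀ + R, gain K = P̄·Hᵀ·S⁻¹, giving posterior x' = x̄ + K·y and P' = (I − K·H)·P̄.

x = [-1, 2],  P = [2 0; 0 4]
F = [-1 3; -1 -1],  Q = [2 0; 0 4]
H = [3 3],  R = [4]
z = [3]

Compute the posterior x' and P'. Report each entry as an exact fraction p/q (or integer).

x' = [284/137, -1]
P' = [1430/137 -10; -10 10]

x̄ = F·x = [7, -1]
P̄ = F·P·Fᵀ + Q = [40 -10; -10 10]
y = z − H·x̄ = [-15]
S = H·P̄·Hᵀ + R = [274]
K = P̄·Hᵀ·S⁻¹ = [45/137; 0]
x' = x̄ + K·y = [284/137, -1]
P' = (I − K·H)·P̄ = [1430/137 -10; -10 10]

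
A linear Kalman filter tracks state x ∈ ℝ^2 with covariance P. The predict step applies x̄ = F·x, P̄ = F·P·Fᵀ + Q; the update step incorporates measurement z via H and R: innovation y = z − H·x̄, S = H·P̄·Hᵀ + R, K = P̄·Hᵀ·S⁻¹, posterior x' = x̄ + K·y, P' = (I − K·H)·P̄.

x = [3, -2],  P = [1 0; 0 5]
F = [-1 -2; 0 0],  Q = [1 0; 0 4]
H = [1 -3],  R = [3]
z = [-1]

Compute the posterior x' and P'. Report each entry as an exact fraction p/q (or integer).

x' = [17/61, 24/61]
P' = [858/61 264/61; 264/61 100/61]

x̄ = F·x = [1, 0]
P̄ = F·P·Fᵀ + Q = [22 0; 0 4]
y = z − H·x̄ = [-2]
S = H·P̄·Hᵀ + R = [61]
K = P̄·Hᵀ·S⁻¹ = [22/61; -12/61]
x' = x̄ + K·y = [17/61, 24/61]
P' = (I − K·H)·P̄ = [858/61 264/61; 264/61 100/61]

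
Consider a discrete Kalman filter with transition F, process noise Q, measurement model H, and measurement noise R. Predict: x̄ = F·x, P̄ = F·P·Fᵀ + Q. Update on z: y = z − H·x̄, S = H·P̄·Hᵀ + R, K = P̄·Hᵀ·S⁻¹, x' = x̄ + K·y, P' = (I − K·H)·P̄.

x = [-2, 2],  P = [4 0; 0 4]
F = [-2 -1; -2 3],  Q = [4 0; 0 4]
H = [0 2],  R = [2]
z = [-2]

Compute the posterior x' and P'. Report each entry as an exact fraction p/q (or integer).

x' = [138/113, -102/113]
P' = [2680/113 4/113; 4/113 56/113]

x̄ = F·x = [2, 10]
P̄ = F·P·Fᵀ + Q = [24 4; 4 56]
y = z − H·x̄ = [-22]
S = H·P̄·Hᵀ + R = [226]
K = P̄·Hᵀ·S⁻¹ = [4/113; 56/113]
x' = x̄ + K·y = [138/113, -102/113]
P' = (I − K·H)·P̄ = [2680/113 4/113; 4/113 56/113]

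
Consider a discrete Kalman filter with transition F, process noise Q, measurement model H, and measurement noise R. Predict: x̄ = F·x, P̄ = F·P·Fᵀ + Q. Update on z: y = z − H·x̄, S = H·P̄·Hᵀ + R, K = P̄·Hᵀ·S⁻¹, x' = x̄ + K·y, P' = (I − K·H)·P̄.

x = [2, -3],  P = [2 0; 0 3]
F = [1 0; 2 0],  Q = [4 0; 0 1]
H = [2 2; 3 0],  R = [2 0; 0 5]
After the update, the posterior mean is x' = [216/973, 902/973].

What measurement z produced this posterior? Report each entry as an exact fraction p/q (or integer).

z = [2, 1]

x̄ = F·x = [2, 4]
P̄ = F·P·Fᵀ + Q = [6 4; 4 9]
S = H·P̄·Hᵀ + R = [94 60; 60 59]
K = P̄·Hᵀ·S⁻¹ = [50/973 246/973; 407/973 -216/973]
x' − x̄ = [-1730/973, -2990/973] = K·y
y = (KᵀK)⁻¹·Kᵀ·(x' − x̄) = [-10, -5]
z = y + H·x̄ = [-10, -5] + [12, 6] = [2, 1]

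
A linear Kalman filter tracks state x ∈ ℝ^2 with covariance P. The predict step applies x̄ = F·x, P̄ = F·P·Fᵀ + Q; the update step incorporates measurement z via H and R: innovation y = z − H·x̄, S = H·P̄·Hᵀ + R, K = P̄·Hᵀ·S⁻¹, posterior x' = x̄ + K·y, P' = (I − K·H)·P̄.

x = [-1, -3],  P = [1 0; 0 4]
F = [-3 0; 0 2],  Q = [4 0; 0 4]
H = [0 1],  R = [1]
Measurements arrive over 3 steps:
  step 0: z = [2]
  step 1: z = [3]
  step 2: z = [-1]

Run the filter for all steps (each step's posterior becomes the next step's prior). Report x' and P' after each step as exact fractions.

step 0: x̄ = F·x = [3, -6]
step 0: P̄ = F·P·Fᵀ + Q = [13 0; 0 20]
step 0: y = z − H·x̄ = [8]
step 0: S = H·P̄·Hᵀ + R = [21]
step 0: K = P̄·Hᵀ·S⁻¹ = [0; 20/21]
step 0: x' = x̄ + K·y = [3, 34/21]
step 0: P' = (I − K·H)·P̄ = [13 0; 0 20/21]
step 1: x̄ = F·x = [-9, 68/21]
step 1: P̄ = F·P·Fᵀ + Q = [121 0; 0 164/21]
step 1: y = z − H·x̄ = [-5/21]
step 1: S = H·P̄·Hᵀ + R = [185/21]
step 1: K = P̄·Hᵀ·S⁻¹ = [0; 164/185]
step 1: x' = x̄ + K·y = [-9, 112/37]
step 1: P' = (I − K·H)·P̄ = [121 0; 0 164/185]
step 2: x̄ = F·x = [27, 224/37]
step 2: P̄ = F·P·Fᵀ + Q = [1093 0; 0 1396/185]
step 2: y = z − H·x̄ = [-261/37]
step 2: S = H·P̄·Hᵀ + R = [1581/185]
step 2: K = P̄·Hᵀ·S⁻¹ = [0; 1396/1581]
step 2: x' = x̄ + K·y = [27, -92/527]
step 2: P' = (I − K·H)·P̄ = [1093 0; 0 1396/1581]

step 0: x' = [3, 34/21], P' = [13 0; 0 20/21]
step 1: x' = [-9, 112/37], P' = [121 0; 0 164/185]
step 2: x' = [27, -92/527], P' = [1093 0; 0 1396/1581]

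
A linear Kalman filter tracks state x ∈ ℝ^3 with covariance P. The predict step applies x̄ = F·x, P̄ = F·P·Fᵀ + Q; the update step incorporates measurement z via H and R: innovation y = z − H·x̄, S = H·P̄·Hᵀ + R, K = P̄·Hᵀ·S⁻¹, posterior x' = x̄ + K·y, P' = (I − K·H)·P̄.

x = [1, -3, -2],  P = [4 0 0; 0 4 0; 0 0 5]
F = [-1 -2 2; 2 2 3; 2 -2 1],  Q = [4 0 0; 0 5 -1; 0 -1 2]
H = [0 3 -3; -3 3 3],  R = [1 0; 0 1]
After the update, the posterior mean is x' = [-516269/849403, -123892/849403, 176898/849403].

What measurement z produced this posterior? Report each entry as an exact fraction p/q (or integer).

z = [-1, 2]

x̄ = F·x = [1, -10, 6]
P̄ = F·P·Fᵀ + Q = [44 6 18; 6 82 14; 18 14 39]
S = H·P̄·Hᵀ + R = [838 495; 495 1306]
K = P̄·Hᵀ·S⁻¹ = [-17316/849403 -32460/849403; 132774/849403 125280/849403; -149925/849403 125115/849403]
x' − x̄ = [-1365672/849403, 8370138/849403, -4919520/849403] = K·y
y = (KᵀK)⁻¹·Kᵀ·(x' − x̄) = [47, 17]
z = y + H·x̄ = [47, 17] + [-48, -15] = [-1, 2]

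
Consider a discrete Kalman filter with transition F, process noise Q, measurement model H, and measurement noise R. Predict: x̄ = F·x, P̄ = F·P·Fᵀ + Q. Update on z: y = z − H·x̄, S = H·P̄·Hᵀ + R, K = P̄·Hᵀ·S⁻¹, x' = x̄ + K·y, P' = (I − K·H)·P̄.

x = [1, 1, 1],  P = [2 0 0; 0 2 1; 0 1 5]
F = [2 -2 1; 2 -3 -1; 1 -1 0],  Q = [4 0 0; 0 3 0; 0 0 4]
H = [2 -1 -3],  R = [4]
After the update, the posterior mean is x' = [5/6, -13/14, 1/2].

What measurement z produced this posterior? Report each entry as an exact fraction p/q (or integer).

z = [1]

x̄ = F·x = [1, -2, 0]
P̄ = F·P·Fᵀ + Q = [21 14 7; 14 40 11; 7 11 8]
S = H·P̄·Hᵀ + R = [126]
K = P̄·Hᵀ·S⁻¹ = [1/18; -5/14; -1/6]
x' − x̄ = [-1/6, 15/14, 1/2] = K·y
y = (KᵀK)⁻¹·Kᵀ·(x' − x̄) = [-3]
z = y + H·x̄ = [-3] + [4] = [1]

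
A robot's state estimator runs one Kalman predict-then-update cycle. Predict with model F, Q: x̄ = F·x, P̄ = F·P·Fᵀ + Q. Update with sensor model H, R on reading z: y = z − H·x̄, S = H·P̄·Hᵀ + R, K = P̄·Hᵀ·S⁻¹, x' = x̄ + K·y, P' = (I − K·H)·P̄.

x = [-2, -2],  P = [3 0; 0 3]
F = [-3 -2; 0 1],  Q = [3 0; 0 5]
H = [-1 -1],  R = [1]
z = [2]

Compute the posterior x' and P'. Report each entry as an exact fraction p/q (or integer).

x' = [10/13, -98/39]
P' = [114/13 -102/13; -102/13 308/39]

x̄ = F·x = [10, -2]
P̄ = F·P·Fᵀ + Q = [42 -6; -6 8]
y = z − H·x̄ = [10]
S = H·P̄·Hᵀ + R = [39]
K = P̄·Hᵀ·S⁻¹ = [-12/13; -2/39]
x' = x̄ + K·y = [10/13, -98/39]
P' = (I − K·H)·P̄ = [114/13 -102/13; -102/13 308/39]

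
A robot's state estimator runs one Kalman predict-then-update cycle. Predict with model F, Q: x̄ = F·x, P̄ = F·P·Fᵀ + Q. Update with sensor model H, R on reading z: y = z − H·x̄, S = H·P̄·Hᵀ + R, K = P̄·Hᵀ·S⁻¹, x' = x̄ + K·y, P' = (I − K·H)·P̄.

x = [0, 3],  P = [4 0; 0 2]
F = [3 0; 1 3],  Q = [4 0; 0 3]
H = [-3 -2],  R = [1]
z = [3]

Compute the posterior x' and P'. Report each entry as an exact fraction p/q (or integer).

x̄ = F·x = [0, 9]
P̄ = F·P·Fᵀ + Q = [40 12; 12 25]
y = z − H·x̄ = [21]
S = H·P̄·Hᵀ + R = [605]
K = P̄·Hᵀ·S⁻¹ = [-144/605; -86/605]
x' = x̄ + K·y = [-3024/605, 3639/605]
P' = (I − K·H)·P̄ = [3464/605 -5124/605; -5124/605 7729/605]

x' = [-3024/605, 3639/605]
P' = [3464/605 -5124/605; -5124/605 7729/605]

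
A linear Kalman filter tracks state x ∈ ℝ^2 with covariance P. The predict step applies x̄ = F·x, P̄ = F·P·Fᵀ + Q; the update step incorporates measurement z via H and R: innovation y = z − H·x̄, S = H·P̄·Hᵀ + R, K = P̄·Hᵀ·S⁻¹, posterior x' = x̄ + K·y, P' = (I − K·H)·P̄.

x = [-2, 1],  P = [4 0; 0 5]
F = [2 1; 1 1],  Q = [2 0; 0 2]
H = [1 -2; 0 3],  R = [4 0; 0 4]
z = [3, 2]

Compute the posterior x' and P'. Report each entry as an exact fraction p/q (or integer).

x̄ = F·x = [-3, -1]
P̄ = F·P·Fᵀ + Q = [23 13; 13 11]
y = z − H·x̄ = [4, 5]
S = H·P̄·Hᵀ + R = [19 -27; -27 103]
K = P̄·Hᵀ·S⁻¹ = [186/307 165/307; -9/307 96/307]
x' = x̄ + K·y = [648/307, 137/307]
P' = (I − K·H)·P̄ = [1184/307 220/307; 220/307 128/307]

x' = [648/307, 137/307]
P' = [1184/307 220/307; 220/307 128/307]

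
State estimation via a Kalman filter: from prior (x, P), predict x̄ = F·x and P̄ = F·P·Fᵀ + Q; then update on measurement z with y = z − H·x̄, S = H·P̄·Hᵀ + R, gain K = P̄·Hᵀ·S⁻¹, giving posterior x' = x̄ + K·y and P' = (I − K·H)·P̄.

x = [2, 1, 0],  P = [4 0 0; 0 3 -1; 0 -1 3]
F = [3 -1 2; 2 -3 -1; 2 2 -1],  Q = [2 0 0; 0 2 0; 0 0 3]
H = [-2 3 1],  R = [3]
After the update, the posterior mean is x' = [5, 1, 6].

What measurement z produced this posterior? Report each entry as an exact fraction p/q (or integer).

z = [-1]

x̄ = F·x = [5, 1, 6]
P̄ = F·P·Fᵀ + Q = [57 32 7; 32 42 0; 7 0 38]
S = H·P̄·Hᵀ + R = [235]
K = P̄·Hᵀ·S⁻¹ = [-11/235; 62/235; 24/235]
x' − x̄ = [0, 0, 0] = K·y
y = (KᵀK)⁻¹·Kᵀ·(x' − x̄) = [0]
z = y + H·x̄ = [0] + [-1] = [-1]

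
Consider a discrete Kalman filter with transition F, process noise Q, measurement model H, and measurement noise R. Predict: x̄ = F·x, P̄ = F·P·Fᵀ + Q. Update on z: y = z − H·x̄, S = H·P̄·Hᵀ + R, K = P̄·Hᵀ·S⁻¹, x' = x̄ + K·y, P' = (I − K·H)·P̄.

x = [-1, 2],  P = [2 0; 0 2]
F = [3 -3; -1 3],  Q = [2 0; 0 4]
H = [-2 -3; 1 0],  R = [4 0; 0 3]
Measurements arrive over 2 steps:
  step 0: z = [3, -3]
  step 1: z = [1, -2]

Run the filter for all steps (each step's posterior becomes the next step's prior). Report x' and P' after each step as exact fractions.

step 0: x̄ = F·x = [-9, 7]
step 0: P̄ = F·P·Fᵀ + Q = [38 -24; -24 24]
step 0: y = z − H·x̄ = [6, 6]
step 0: S = H·P̄·Hᵀ + R = [84 -4; -4 41]
step 0: K = P̄·Hᵀ·S⁻¹ = [-3/857 794/857; -270/857 -528/857]
step 0: x' = x̄ + K·y = [-2967/857, 1211/857]
step 0: P' = (I − K·H)·P̄ = [2382/857 -1584/857; -1584/857 1416/857]
step 1: x̄ = F·x = [-12534/857, 6600/857]
step 1: P̄ = F·P·Fᵀ + Q = [64408/857 -38898/857; -38898/857 28058/857]
step 1: y = z − H·x̄ = [-4411/857, 10820/857]
step 1: S = H·P̄·Hᵀ + R = [46806/857 -12122/857; -12122/857 66979/857]
step 1: K = P̄·Hᵀ·S⁻¹ = [-57/5465 57694/60115; -47667/158485 -38184/60115]
step 1: x' = x̄ + K·y = [-147569/60115, 2144091/1743335]
step 1: P' = (I − K·H)·P̄ = [173082/60115 -114552/60115; -114552/60115 2913788/1743335]

step 0: x' = [-2967/857, 1211/857], P' = [2382/857 -1584/857; -1584/857 1416/857]
step 1: x' = [-147569/60115, 2144091/1743335], P' = [173082/60115 -114552/60115; -114552/60115 2913788/1743335]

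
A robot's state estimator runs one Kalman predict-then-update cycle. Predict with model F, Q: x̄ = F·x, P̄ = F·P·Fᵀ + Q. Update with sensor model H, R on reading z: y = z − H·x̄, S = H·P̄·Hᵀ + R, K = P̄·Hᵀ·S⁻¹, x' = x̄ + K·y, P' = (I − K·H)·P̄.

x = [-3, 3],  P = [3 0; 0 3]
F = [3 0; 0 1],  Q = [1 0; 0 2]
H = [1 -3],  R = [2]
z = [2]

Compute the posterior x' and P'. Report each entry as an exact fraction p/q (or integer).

x' = [-23/15, -1]
P' = [1316/75 28/5; 28/5 2]

x̄ = F·x = [-9, 3]
P̄ = F·P·Fᵀ + Q = [28 0; 0 5]
y = z − H·x̄ = [20]
S = H·P̄·Hᵀ + R = [75]
K = P̄·Hᵀ·S⁻¹ = [28/75; -1/5]
x' = x̄ + K·y = [-23/15, -1]
P' = (I − K·H)·P̄ = [1316/75 28/5; 28/5 2]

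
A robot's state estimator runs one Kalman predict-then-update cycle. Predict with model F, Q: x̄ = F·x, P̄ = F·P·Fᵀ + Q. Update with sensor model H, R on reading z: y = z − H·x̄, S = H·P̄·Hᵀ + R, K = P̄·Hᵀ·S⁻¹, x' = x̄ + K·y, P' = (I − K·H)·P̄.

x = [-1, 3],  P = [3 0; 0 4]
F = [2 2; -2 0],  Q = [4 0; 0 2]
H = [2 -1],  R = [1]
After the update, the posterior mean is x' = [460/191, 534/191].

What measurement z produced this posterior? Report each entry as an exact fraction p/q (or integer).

x̄ = F·x = [4, 2]
P̄ = F·P·Fᵀ + Q = [32 -12; -12 14]
S = H·P̄·Hᵀ + R = [191]
K = P̄·Hᵀ·S⁻¹ = [76/191; -38/191]
x' − x̄ = [-304/191, 152/191] = K·y
y = (KᵀK)⁻¹·Kᵀ·(x' − x̄) = [-4]
z = y + H·x̄ = [-4] + [6] = [2]

z = [2]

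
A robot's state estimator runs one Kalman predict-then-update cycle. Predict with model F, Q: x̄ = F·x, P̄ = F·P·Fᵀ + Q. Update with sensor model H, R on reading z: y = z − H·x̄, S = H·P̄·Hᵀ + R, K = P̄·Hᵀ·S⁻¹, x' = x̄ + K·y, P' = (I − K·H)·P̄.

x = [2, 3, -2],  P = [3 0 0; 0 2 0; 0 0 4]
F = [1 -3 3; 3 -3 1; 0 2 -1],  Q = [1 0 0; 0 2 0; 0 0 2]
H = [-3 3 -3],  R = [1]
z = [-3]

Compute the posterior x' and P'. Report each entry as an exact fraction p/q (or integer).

x̄ = F·x = [-13, -5, 8]
P̄ = F·P·Fᵀ + Q = [58 39 -24; 39 51 -16; -24 -16 14]
y = z − H·x̄ = [-3]
S = H·P̄·Hᵀ + R = [262]
K = P̄·Hᵀ·S⁻¹ = [15/262; 42/131; -9/131]
x' = x̄ + K·y = [-3451/262, -781/131, 1075/131]
P' = (I − K·H)·P̄ = [14971/262 4479/131 -3009/131; 4479/131 3153/131 -1340/131; -3009/131 -1340/131 1672/131]

x' = [-3451/262, -781/131, 1075/131]
P' = [14971/262 4479/131 -3009/131; 4479/131 3153/131 -1340/131; -3009/131 -1340/131 1672/131]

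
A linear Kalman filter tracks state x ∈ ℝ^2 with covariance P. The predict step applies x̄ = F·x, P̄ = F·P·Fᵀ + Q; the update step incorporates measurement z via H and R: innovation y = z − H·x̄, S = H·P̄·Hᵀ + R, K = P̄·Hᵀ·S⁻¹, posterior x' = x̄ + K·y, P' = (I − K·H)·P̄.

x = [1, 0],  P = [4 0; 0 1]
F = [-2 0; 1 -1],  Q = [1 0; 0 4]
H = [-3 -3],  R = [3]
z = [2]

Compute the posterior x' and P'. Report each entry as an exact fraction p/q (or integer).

x̄ = F·x = [-2, 1]
P̄ = F·P·Fᵀ + Q = [17 -8; -8 9]
y = z − H·x̄ = [-1]
S = H·P̄·Hᵀ + R = [93]
K = P̄·Hᵀ·S⁻¹ = [-9/31; -1/31]
x' = x̄ + K·y = [-53/31, 32/31]
P' = (I − K·H)·P̄ = [284/31 -275/31; -275/31 276/31]

x' = [-53/31, 32/31]
P' = [284/31 -275/31; -275/31 276/31]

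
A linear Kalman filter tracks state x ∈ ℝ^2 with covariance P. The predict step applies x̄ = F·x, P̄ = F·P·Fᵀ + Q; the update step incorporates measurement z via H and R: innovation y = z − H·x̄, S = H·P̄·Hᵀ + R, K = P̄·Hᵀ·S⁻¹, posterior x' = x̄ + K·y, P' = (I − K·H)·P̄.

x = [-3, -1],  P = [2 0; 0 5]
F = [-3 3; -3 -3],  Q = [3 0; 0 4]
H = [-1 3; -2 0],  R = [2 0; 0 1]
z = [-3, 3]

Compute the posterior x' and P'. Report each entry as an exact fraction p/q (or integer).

x' = [-3885/2741, -188994/134309]
P' = [681/2741 225/2741; 225/2741 33371/134309]

x̄ = F·x = [6, 12]
P̄ = F·P·Fᵀ + Q = [66 -27; -27 67]
y = z − H·x̄ = [-33, 15]
S = H·P̄·Hᵀ + R = [833 294; 294 265]
K = P̄·Hᵀ·S⁻¹ = [-3/2741 -1362/2741; 44544/134309 -450/2741]
x' = x̄ + K·y = [-3885/2741, -188994/134309]
P' = (I − K·H)·P̄ = [681/2741 225/2741; 225/2741 33371/134309]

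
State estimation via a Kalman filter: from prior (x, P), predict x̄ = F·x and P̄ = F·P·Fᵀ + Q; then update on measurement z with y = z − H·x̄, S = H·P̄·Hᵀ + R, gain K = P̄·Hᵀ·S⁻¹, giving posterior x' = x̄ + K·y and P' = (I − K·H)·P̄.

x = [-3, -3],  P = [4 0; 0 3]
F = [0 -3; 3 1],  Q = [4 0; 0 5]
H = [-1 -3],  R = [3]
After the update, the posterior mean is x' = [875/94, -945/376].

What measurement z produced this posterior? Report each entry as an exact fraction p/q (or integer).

z = [-2]

x̄ = F·x = [9, -12]
P̄ = F·P·Fᵀ + Q = [31 -9; -9 44]
S = H·P̄·Hᵀ + R = [376]
K = P̄·Hᵀ·S⁻¹ = [-1/94; -123/376]
x' − x̄ = [29/94, 3567/376] = K·y
y = (KᵀK)⁻¹·Kᵀ·(x' − x̄) = [-29]
z = y + H·x̄ = [-29] + [27] = [-2]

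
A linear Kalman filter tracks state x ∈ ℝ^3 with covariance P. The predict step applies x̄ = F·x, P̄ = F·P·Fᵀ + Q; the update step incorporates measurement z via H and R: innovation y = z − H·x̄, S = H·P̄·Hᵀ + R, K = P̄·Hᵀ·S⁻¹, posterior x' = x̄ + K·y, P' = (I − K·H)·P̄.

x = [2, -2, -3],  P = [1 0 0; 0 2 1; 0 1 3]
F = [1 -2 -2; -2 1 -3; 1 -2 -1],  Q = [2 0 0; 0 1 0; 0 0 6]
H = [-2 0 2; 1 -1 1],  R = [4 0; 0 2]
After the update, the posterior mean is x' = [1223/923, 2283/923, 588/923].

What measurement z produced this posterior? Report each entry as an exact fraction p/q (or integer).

z = [-1, -1]

x̄ = F·x = [12, 3, 9]
P̄ = F·P·Fᵀ + Q = [31 16 21; 16 28 8; 21 8 22]
S = H·P̄·Hᵀ + R = [48 -2; -2 77]
K = P̄·Hᵀ·S⁻¹ = [-367/923 422/923; -310/923 -56/923; 56/923 421/923]
x' − x̄ = [-9853/923, -486/923, -7719/923] = K·y
y = (KᵀK)⁻¹·Kᵀ·(x' − x̄) = [5, -19]
z = y + H·x̄ = [5, -19] + [-6, 18] = [-1, -1]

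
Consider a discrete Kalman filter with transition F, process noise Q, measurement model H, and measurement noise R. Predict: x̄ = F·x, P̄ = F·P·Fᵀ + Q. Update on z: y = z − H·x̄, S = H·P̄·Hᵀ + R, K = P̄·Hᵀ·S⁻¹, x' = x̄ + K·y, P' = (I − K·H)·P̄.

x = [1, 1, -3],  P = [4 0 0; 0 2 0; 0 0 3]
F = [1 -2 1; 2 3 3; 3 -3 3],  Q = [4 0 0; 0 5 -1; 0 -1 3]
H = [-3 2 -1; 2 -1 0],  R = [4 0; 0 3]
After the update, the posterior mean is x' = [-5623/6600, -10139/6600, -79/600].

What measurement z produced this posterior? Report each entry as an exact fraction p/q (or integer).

x̄ = F·x = [-4, -4, -9]
P̄ = F·P·Fᵀ + Q = [19 5 33; 5 66 32; 33 32 84]
S = H·P̄·Hᵀ + R = [533 -245; -245 125]
K = P̄·Hᵀ·S⁻¹ = [-383/1320 -2011/6600; -619/1320 -9023/6600; -119/120 -1003/600]
x' − x̄ = [20777/6600, 16261/6600, 5321/600] = K·y
y = (KᵀK)⁻¹·Kᵀ·(x' − x̄) = [-14, 3]
z = y + H·x̄ = [-14, 3] + [13, -4] = [-1, -1]

z = [-1, -1]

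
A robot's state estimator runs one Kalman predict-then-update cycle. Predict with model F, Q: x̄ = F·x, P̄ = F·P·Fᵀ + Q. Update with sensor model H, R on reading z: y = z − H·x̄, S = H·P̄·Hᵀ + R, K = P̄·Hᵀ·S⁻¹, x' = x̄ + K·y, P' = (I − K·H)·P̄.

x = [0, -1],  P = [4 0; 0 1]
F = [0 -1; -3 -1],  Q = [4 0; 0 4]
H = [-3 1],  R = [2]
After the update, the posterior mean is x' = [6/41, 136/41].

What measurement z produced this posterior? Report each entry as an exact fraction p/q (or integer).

z = [3]

x̄ = F·x = [1, 1]
P̄ = F·P·Fᵀ + Q = [5 1; 1 41]
S = H·P̄·Hᵀ + R = [82]
K = P̄·Hᵀ·S⁻¹ = [-7/41; 19/41]
x' − x̄ = [-35/41, 95/41] = K·y
y = (KᵀK)⁻¹·Kᵀ·(x' − x̄) = [5]
z = y + H·x̄ = [5] + [-2] = [3]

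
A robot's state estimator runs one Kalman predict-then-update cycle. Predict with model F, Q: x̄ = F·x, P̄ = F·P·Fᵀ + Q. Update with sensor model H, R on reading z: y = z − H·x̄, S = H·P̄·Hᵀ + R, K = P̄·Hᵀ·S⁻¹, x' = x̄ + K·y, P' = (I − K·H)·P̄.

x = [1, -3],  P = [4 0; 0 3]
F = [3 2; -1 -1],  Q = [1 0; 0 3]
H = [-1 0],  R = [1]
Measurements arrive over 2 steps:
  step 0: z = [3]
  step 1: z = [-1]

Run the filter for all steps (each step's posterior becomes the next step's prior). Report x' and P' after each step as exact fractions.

step 0: x̄ = F·x = [-3, 2]
step 0: P̄ = F·P·Fᵀ + Q = [49 -18; -18 10]
step 0: y = z − H·x̄ = [0]
step 0: S = H·P̄·Hᵀ + R = [50]
step 0: K = P̄·Hᵀ·S⁻¹ = [-49/50; 9/25]
step 0: x' = x̄ + K·y = [-3, 2]
step 0: P' = (I − K·H)·P̄ = [49/50 -9/25; -9/25 88/25]
step 1: x̄ = F·x = [-5, 1]
step 1: P̄ = F·P·Fᵀ + Q = [979/50 -409/50; -409/50 339/50]
step 1: y = z − H·x̄ = [-6]
step 1: S = H·P̄·Hᵀ + R = [1029/50]
step 1: K = P̄·Hᵀ·S⁻¹ = [-979/1029; 409/1029]
step 1: x' = x̄ + K·y = [243/343, -475/343]
step 1: P' = (I − K·H)·P̄ = [979/1029 -409/1029; -409/1029 3631/1029]

step 0: x' = [-3, 2], P' = [49/50 -9/25; -9/25 88/25]
step 1: x' = [243/343, -475/343], P' = [979/1029 -409/1029; -409/1029 3631/1029]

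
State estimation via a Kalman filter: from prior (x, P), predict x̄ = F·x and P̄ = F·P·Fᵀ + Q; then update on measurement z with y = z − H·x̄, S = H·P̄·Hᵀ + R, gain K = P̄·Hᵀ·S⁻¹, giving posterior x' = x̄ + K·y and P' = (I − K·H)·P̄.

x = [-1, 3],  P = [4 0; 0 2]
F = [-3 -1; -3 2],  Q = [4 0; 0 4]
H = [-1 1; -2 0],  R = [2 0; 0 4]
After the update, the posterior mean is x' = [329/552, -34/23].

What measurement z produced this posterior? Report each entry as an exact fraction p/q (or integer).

z = [-3, -1]

x̄ = F·x = [0, 9]
P̄ = F·P·Fᵀ + Q = [42 32; 32 48]
S = H·P̄·Hᵀ + R = [28 20; 20 172]
K = P̄·Hᵀ·S⁻¹ = [-5/552 -269/552; 21/23 -11/23]
x' − x̄ = [329/552, -241/23] = K·y
y = (KᵀK)⁻¹·Kᵀ·(x' − x̄) = [-12, -1]
z = y + H·x̄ = [-12, -1] + [9, 0] = [-3, -1]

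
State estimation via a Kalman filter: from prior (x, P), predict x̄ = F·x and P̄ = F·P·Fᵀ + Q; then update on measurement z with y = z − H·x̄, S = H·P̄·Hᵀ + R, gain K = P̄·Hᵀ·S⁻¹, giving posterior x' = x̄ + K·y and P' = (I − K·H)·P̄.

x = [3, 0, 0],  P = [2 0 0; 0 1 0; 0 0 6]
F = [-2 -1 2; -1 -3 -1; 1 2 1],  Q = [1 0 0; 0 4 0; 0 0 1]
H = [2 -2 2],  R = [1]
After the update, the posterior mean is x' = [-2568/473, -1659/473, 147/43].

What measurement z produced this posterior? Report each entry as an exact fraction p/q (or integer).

z = [3]

x̄ = F·x = [-6, -3, 3]
P̄ = F·P·Fᵀ + Q = [34 -5 6; -5 21 -14; 6 -14 13]
S = H·P̄·Hᵀ + R = [473]
K = P̄·Hᵀ·S⁻¹ = [90/473; -80/473; 6/43]
x' − x̄ = [270/473, -240/473, 18/43] = K·y
y = (KᵀK)⁻¹·Kᵀ·(x' − x̄) = [3]
z = y + H·x̄ = [3] + [0] = [3]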